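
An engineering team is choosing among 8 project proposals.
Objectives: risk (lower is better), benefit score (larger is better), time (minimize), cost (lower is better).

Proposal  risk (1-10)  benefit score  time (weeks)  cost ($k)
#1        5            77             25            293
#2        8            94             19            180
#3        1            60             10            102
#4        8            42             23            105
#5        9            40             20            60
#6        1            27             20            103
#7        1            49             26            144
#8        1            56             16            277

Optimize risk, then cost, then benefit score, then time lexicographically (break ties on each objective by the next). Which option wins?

#3

First minimize risk: best is 1, kept {#3, #6, #7, #8}.
Then minimize cost: best is 102, kept {#3}.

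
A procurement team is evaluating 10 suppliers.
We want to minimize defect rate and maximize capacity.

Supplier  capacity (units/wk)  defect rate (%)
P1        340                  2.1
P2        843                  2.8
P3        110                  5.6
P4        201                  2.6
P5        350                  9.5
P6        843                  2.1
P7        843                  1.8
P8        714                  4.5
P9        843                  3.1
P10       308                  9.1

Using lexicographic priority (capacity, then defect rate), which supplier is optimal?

P7

First maximize capacity: best is 843, kept {P2, P6, P7, P9}.
Then minimize defect rate: best is 1.8, kept {P7}.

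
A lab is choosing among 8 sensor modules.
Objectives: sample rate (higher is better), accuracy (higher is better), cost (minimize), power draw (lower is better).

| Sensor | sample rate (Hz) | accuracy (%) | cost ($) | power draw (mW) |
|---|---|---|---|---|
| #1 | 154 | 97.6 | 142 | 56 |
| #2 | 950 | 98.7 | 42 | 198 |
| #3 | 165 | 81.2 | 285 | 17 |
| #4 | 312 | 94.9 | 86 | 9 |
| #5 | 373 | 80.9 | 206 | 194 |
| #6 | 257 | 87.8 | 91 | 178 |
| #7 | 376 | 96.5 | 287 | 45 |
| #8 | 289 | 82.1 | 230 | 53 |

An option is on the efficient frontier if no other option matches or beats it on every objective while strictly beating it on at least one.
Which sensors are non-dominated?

#1: not dominated.
#2: not dominated (best sample rate).
#3: dominated by #4 (sample rate 312≥165, accuracy 94.9≥81.2, cost 86≤285, power draw 9≤17).
#4: not dominated (best power draw).
#5: not dominated.
#6: dominated by #4 (sample rate 312≥257, accuracy 94.9≥87.8, cost 86≤91, power draw 9≤178).
#7: not dominated.
#8: dominated by #4 (sample rate 312≥289, accuracy 94.9≥82.1, cost 86≤230, power draw 9≤53).

#1, #2, #4, #5, #7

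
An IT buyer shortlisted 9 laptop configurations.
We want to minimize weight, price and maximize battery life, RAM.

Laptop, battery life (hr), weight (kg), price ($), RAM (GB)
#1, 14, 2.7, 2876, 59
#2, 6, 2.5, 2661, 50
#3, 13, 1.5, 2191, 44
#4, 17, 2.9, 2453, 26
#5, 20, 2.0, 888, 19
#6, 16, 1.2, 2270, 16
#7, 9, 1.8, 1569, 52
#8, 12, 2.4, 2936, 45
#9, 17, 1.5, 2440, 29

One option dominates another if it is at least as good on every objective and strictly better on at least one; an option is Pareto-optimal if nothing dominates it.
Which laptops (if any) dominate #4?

#9: battery life 17≥17, weight 1.5≤2.9, price 2440≤2453, RAM 29≥26 — dominates #4.
Others (#1, #2, #3, #5, #6, #7, #8) are each worse than #4 on at least one objective.

#9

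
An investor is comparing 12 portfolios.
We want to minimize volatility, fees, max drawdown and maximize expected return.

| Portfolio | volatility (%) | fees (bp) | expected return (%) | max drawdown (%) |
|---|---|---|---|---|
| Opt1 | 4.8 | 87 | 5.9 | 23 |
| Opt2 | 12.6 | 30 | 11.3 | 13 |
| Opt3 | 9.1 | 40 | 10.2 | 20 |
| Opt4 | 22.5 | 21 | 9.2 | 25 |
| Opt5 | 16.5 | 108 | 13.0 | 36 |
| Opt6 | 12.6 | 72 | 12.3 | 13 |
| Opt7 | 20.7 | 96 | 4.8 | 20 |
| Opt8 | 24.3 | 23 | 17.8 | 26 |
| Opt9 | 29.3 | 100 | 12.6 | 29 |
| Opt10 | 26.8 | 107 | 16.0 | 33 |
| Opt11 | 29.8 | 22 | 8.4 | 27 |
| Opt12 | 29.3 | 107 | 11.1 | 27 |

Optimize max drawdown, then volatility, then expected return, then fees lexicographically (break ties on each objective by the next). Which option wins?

Opt6

First minimize max drawdown: best is 13, kept {Opt2, Opt6}.
Then minimize volatility: best is 12.6, kept {Opt2, Opt6}.
Then maximize expected return: best is 12.3, kept {Opt6}.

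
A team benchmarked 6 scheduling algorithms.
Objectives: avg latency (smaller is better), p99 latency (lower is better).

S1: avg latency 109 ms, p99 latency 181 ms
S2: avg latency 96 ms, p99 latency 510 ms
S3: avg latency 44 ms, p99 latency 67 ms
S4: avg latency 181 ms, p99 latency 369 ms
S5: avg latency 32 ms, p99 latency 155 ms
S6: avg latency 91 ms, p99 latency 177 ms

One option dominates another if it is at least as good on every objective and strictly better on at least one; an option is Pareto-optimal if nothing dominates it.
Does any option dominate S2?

Yes

S3 vs S2: avg latency 44≤96, p99 latency 67≤510 — S3 is at least as good on every objective and strictly better on at least one, so S3 dominates S2.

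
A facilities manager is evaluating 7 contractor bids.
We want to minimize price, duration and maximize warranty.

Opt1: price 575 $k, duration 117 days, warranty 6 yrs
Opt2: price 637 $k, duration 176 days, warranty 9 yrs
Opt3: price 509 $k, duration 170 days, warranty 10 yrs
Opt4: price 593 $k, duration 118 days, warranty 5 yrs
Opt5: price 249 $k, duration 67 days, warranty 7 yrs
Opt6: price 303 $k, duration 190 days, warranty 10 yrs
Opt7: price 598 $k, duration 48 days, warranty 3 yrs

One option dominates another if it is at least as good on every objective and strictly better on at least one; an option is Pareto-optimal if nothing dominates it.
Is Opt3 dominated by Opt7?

No

Opt7 vs Opt3: Opt7 is worse on price (598 vs 509), so it does not dominate Opt3.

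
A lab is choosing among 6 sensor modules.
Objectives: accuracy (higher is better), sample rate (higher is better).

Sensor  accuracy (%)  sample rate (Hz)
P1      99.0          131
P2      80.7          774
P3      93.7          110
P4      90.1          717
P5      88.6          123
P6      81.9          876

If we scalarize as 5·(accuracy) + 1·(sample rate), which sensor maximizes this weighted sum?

P1: 5·99.0 + 1·131 = 626.0
P2: 5·80.7 + 1·774 = 1177.5
P3: 5·93.7 + 1·110 = 578.5
P4: 5·90.1 + 1·717 = 1167.5
P5: 5·88.6 + 1·123 = 566.0
P6: 5·81.9 + 1·876 = 1285.5
Highest: P6 at 1285.5.

P6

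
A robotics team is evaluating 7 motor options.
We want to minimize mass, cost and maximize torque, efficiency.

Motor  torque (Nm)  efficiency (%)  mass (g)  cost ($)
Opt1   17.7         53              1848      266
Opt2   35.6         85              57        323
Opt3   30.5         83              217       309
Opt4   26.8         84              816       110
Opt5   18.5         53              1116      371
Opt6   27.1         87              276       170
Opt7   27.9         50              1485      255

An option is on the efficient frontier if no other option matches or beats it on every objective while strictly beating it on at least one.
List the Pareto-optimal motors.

Opt1: dominated by Opt4 (torque 26.8≥17.7, efficiency 84≥53, mass 816≤1848, cost 110≤266).
Opt2: not dominated (best torque).
Opt3: not dominated.
Opt4: not dominated (best cost).
Opt5: dominated by Opt2 (torque 35.6≥18.5, efficiency 85≥53, mass 57≤1116, cost 323≤371).
Opt6: not dominated (best efficiency).
Opt7: not dominated.

Opt2, Opt3, Opt4, Opt6, Opt7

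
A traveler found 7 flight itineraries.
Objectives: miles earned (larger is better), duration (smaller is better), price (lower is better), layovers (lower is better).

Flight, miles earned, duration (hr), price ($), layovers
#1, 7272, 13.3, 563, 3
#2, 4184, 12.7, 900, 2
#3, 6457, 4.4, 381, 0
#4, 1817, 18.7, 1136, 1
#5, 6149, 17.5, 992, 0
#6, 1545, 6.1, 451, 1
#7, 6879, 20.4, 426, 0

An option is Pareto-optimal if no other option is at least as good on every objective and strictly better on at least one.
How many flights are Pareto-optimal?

3

#1: not dominated (best miles earned).
#2: dominated by #3 (miles earned 6457≥4184, duration 4.4≤12.7, price 381≤900, layovers 0≤2).
#3: not dominated (best duration).
#4: dominated by #3 (miles earned 6457≥1817, duration 4.4≤18.7, price 381≤1136, layovers 0≤1).
#5: dominated by #3 (miles earned 6457≥6149, duration 4.4≤17.5, price 381≤992, layovers 0≤0).
#6: dominated by #3 (miles earned 6457≥1545, duration 4.4≤6.1, price 381≤451, layovers 0≤1).
#7: not dominated.
Pareto-optimal: #1, #3, #7 → 3.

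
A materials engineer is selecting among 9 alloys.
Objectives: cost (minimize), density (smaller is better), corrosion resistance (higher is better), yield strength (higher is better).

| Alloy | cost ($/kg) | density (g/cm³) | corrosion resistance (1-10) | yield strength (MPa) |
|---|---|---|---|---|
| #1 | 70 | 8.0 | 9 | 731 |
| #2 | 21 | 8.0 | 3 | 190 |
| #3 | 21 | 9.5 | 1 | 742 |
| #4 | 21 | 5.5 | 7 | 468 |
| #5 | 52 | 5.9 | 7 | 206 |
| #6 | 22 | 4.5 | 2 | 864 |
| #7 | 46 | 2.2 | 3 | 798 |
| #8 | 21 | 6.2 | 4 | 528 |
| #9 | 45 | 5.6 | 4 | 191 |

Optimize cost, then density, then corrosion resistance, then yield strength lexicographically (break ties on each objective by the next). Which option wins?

#4

First minimize cost: best is 21, kept {#2, #3, #4, #8}.
Then minimize density: best is 5.5, kept {#4}.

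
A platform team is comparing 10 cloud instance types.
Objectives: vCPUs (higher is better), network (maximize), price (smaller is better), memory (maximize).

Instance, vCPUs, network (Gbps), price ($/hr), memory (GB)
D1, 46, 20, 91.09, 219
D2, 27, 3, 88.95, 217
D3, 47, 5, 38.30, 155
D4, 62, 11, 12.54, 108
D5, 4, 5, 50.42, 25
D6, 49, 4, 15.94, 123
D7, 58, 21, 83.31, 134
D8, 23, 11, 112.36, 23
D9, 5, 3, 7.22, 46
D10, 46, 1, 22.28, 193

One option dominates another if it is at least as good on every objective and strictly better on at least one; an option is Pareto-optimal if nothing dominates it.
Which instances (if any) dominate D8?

D1, D4, D7

D1: vCPUs 46≥23, network 20≥11, price 91.09≤112.36, memory 219≥23 — dominates D8.
D4: vCPUs 62≥23, network 11≥11, price 12.54≤112.36, memory 108≥23 — dominates D8.
D7: vCPUs 58≥23, network 21≥11, price 83.31≤112.36, memory 134≥23 — dominates D8.
Others (D2, D3, D5, D6, D9, D10) are each worse than D8 on at least one objective.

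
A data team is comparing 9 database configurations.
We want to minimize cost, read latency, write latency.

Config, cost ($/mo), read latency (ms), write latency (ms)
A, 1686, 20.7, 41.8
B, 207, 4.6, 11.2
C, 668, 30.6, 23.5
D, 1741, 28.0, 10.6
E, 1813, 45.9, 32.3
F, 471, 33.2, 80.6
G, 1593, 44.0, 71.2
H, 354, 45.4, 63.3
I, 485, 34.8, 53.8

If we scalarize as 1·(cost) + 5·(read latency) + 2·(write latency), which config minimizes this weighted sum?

A: 1·1686 + 5·20.7 + 2·41.8 = 1873.1
B: 1·207 + 5·4.6 + 2·11.2 = 252.4
C: 1·668 + 5·30.6 + 2·23.5 = 868.0
D: 1·1741 + 5·28.0 + 2·10.6 = 1902.2
E: 1·1813 + 5·45.9 + 2·32.3 = 2107.1
F: 1·471 + 5·33.2 + 2·80.6 = 798.2
G: 1·1593 + 5·44.0 + 2·71.2 = 1955.4
H: 1·354 + 5·45.4 + 2·63.3 = 707.6
I: 1·485 + 5·34.8 + 2·53.8 = 766.6
Lowest: B at 252.4.

B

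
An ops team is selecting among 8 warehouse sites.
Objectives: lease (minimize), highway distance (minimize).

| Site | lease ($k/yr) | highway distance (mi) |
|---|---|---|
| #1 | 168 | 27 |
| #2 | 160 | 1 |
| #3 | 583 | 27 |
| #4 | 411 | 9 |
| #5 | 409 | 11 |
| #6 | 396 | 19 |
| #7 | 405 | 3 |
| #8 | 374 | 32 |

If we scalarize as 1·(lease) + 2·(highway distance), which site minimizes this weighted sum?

#1: 1·168 + 2·27 = 222
#2: 1·160 + 2·1 = 162
#3: 1·583 + 2·27 = 637
#4: 1·411 + 2·9 = 429
#5: 1·409 + 2·11 = 431
#6: 1·396 + 2·19 = 434
#7: 1·405 + 2·3 = 411
#8: 1·374 + 2·32 = 438
Lowest: #2 at 162.

#2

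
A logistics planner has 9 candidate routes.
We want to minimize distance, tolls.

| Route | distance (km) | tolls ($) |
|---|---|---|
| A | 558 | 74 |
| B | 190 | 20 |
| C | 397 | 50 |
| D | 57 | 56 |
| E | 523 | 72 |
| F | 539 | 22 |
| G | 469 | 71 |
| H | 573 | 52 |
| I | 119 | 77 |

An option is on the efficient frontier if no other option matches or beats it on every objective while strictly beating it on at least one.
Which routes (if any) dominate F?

B: distance 190≤539, tolls 20≤22 — dominates F.
Others (A, C, D, E, G, H, I) are each worse than F on at least one objective.

B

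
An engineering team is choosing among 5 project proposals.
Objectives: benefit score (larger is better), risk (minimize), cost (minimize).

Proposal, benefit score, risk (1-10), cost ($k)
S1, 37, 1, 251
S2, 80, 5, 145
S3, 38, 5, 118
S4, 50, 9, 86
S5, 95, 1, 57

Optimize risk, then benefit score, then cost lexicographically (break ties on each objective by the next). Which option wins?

S5

First minimize risk: best is 1, kept {S1, S5}.
Then maximize benefit score: best is 95, kept {S5}.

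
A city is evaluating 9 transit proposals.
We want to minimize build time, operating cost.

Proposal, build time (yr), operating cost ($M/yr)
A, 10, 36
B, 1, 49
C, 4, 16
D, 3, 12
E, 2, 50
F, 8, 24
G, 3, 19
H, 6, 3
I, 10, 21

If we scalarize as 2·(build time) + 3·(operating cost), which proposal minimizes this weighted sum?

H

A: 2·10 + 3·36 = 128
B: 2·1 + 3·49 = 149
C: 2·4 + 3·16 = 56
D: 2·3 + 3·12 = 42
E: 2·2 + 3·50 = 154
F: 2·8 + 3·24 = 88
G: 2·3 + 3·19 = 63
H: 2·6 + 3·3 = 21
I: 2·10 + 3·21 = 83
Lowest: H at 21.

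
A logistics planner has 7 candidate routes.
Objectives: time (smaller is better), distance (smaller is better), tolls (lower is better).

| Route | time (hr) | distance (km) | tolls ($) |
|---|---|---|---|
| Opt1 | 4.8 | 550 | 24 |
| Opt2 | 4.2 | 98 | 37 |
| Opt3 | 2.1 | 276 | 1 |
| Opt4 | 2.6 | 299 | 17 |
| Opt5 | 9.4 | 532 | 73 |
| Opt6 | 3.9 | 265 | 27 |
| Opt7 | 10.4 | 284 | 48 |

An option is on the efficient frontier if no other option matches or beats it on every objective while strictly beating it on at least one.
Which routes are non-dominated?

Opt1: dominated by Opt3 (time 2.1≤4.8, distance 276≤550, tolls 1≤24).
Opt2: not dominated (best distance).
Opt3: not dominated (best time).
Opt4: dominated by Opt3 (time 2.1≤2.6, distance 276≤299, tolls 1≤17).
Opt5: dominated by Opt2 (time 4.2≤9.4, distance 98≤532, tolls 37≤73).
Opt6: not dominated.
Opt7: dominated by Opt2 (time 4.2≤10.4, distance 98≤284, tolls 37≤48).

Opt2, Opt3, Opt6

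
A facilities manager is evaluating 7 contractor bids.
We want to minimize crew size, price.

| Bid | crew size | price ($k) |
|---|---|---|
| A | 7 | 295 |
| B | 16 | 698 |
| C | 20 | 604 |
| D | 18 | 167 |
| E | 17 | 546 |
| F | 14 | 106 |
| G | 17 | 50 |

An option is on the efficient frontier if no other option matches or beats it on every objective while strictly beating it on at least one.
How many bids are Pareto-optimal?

3

A: not dominated (best crew size).
B: dominated by A (crew size 7≤16, price 295≤698).
C: dominated by A (crew size 7≤20, price 295≤604).
D: dominated by F (crew size 14≤18, price 106≤167).
E: dominated by A (crew size 7≤17, price 295≤546).
F: not dominated.
G: not dominated (best price).
Pareto-optimal: A, F, G → 3.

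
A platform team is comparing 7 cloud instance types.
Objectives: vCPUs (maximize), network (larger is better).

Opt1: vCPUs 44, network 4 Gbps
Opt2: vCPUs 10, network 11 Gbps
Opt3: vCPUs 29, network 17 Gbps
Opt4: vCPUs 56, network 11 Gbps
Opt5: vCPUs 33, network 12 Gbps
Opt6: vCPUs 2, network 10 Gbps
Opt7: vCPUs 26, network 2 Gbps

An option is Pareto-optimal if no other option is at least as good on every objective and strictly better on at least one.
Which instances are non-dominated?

Opt1: dominated by Opt4 (vCPUs 56≥44, network 11≥4).
Opt2: dominated by Opt3 (vCPUs 29≥10, network 17≥11).
Opt3: not dominated (best network).
Opt4: not dominated (best vCPUs).
Opt5: not dominated.
Opt6: dominated by Opt2 (vCPUs 10≥2, network 11≥10).
Opt7: dominated by Opt1 (vCPUs 44≥26, network 4≥2).

Opt3, Opt4, Opt5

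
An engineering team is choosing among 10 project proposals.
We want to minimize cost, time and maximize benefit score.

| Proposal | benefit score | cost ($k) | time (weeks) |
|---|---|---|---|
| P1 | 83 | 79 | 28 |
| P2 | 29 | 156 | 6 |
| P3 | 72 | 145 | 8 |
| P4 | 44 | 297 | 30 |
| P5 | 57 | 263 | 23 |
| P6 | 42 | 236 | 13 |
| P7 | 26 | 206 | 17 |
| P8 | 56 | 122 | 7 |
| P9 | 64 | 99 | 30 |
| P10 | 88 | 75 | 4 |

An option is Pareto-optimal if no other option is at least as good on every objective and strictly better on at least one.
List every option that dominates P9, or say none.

P1: benefit score 83≥64, cost 79≤99, time 28≤30 — dominates P9.
P10: benefit score 88≥64, cost 75≤99, time 4≤30 — dominates P9.
Others (P2, P3, P4, P5, P6, P7, P8) are each worse than P9 on at least one objective.

P1, P10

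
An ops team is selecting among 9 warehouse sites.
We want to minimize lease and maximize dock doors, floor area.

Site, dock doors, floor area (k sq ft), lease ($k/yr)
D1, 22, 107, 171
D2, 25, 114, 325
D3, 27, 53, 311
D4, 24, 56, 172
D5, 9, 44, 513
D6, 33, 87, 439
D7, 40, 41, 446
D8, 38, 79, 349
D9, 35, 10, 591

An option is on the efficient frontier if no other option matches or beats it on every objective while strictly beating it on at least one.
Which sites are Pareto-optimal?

D1, D2, D3, D4, D6, D7, D8

D1: not dominated (best lease).
D2: not dominated (best floor area).
D3: not dominated.
D4: not dominated.
D5: dominated by D1 (dock doors 22≥9, floor area 107≥44, lease 171≤513).
D6: not dominated.
D7: not dominated (best dock doors).
D8: not dominated.
D9: dominated by D7 (dock doors 40≥35, floor area 41≥10, lease 446≤591).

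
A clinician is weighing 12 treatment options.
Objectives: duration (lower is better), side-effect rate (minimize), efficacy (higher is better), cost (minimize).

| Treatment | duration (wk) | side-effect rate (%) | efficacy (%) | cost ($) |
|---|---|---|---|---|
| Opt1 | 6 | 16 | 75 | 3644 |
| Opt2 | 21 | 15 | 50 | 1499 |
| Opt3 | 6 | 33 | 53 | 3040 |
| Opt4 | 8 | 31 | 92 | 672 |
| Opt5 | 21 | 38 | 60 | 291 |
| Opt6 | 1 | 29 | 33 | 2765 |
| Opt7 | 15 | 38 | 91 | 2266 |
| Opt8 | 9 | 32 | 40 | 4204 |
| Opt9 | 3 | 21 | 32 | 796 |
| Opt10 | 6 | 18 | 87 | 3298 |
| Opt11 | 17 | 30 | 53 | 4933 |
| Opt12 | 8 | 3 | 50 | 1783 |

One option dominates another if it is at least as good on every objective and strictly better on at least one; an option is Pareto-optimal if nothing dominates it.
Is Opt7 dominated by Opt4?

Yes

Opt4 vs Opt7: duration 8≤15, side-effect rate 31≤38, efficacy 92≥91, cost 672≤2266 — Opt4 is at least as good on every objective with at least one strict improvement.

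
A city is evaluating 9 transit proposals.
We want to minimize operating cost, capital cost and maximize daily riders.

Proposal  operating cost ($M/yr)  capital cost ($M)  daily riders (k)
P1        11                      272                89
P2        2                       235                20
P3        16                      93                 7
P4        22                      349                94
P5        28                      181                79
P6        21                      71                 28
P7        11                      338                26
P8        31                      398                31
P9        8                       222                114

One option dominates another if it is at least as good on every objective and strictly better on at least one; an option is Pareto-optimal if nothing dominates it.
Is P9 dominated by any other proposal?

No

P1: worse on operating cost (11 vs 8).
P2: worse on capital cost (235 vs 222).
P3: worse on operating cost (16 vs 8).
P4: worse on operating cost (22 vs 8).
P5: worse on operating cost (28 vs 8).
P6: worse on operating cost (21 vs 8).
P7: worse on operating cost (11 vs 8).
P8: worse on operating cost (31 vs 8).
No option is at least as good as P9 on every objective and strictly better on one.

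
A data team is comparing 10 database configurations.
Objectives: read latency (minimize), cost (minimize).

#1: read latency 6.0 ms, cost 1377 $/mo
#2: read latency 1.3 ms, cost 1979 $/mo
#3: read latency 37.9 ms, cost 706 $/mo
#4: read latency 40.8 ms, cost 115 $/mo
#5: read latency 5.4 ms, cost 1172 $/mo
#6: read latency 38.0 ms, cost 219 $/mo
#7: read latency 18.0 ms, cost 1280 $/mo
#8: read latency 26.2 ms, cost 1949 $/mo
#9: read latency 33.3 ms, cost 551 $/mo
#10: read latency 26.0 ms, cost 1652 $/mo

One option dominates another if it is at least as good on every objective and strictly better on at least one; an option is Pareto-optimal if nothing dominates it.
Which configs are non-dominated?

#1: dominated by #5 (read latency 5.4≤6.0, cost 1172≤1377).
#2: not dominated (best read latency).
#3: dominated by #9 (read latency 33.3≤37.9, cost 551≤706).
#4: not dominated (best cost).
#5: not dominated.
#6: not dominated.
#7: dominated by #5 (read latency 5.4≤18.0, cost 1172≤1280).
#8: dominated by #1 (read latency 6.0≤26.2, cost 1377≤1949).
#9: not dominated.
#10: dominated by #1 (read latency 6.0≤26.0, cost 1377≤1652).

#2, #4, #5, #6, #9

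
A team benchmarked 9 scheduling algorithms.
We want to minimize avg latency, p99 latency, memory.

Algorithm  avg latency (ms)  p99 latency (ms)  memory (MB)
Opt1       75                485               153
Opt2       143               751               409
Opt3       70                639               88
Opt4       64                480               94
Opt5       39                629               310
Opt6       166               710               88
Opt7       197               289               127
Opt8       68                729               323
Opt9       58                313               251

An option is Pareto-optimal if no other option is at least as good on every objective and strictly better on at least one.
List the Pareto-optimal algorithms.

Opt3, Opt4, Opt5, Opt7, Opt9

Opt1: dominated by Opt4 (avg latency 64≤75, p99 latency 480≤485, memory 94≤153).
Opt2: dominated by Opt1 (avg latency 75≤143, p99 latency 485≤751, memory 153≤409).
Opt3: not dominated.
Opt4: not dominated.
Opt5: not dominated (best avg latency).
Opt6: dominated by Opt3 (avg latency 70≤166, p99 latency 639≤710, memory 88≤88).
Opt7: not dominated (best p99 latency).
Opt8: dominated by Opt4 (avg latency 64≤68, p99 latency 480≤729, memory 94≤323).
Opt9: not dominated.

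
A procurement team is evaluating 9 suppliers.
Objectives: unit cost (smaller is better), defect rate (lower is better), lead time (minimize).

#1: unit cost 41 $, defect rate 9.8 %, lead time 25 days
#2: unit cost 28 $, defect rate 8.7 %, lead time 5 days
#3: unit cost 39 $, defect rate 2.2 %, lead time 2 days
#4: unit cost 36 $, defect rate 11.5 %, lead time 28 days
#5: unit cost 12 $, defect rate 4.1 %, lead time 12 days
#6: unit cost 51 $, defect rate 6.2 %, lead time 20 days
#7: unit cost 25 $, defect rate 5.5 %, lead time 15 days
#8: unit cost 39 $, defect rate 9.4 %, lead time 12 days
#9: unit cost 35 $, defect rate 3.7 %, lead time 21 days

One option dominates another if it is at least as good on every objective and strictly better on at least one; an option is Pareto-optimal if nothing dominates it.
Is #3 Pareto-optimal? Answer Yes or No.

Yes

#1: worse on unit cost (41 vs 39).
#2: worse on defect rate (8.7 vs 2.2).
#4: worse on defect rate (11.5 vs 2.2).
#5: worse on defect rate (4.1 vs 2.2).
#6: worse on unit cost (51 vs 39).
#7: worse on defect rate (5.5 vs 2.2).
#8: worse on defect rate (9.4 vs 2.2).
#9: worse on defect rate (3.7 vs 2.2).
No option is at least as good as #3 on every objective and strictly better on one.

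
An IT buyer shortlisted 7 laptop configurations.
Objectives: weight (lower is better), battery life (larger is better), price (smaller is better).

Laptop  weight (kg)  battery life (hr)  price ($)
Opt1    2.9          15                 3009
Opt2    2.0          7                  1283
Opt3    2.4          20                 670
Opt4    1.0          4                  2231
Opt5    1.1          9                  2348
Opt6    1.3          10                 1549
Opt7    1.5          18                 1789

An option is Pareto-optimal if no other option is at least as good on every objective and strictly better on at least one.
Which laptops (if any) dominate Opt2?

none

Opt1: worse on weight (2.9 vs 2.0).
Opt3: worse on weight (2.4 vs 2.0).
Opt4: worse on battery life (4 vs 7).
Opt5: worse on price (2348 vs 1283).
Opt6: worse on price (1549 vs 1283).
Opt7: worse on price (1789 vs 1283).
No option dominates Opt2.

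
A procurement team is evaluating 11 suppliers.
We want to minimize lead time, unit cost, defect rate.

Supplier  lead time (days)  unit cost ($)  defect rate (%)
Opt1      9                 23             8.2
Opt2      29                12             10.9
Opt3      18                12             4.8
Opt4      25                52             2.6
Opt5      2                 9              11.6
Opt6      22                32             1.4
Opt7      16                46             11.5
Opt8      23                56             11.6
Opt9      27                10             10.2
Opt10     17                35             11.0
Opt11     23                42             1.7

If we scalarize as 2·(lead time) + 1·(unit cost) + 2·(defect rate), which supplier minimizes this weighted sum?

Opt1: 2·9 + 1·23 + 2·8.2 = 57.4
Opt2: 2·29 + 1·12 + 2·10.9 = 91.8
Opt3: 2·18 + 1·12 + 2·4.8 = 57.6
Opt4: 2·25 + 1·52 + 2·2.6 = 107.2
Opt5: 2·2 + 1·9 + 2·11.6 = 36.2
Opt6: 2·22 + 1·32 + 2·1.4 = 78.8
Opt7: 2·16 + 1·46 + 2·11.5 = 101.0
Opt8: 2·23 + 1·56 + 2·11.6 = 125.2
Opt9: 2·27 + 1·10 + 2·10.2 = 84.4
Opt10: 2·17 + 1·35 + 2·11.0 = 91.0
Opt11: 2·23 + 1·42 + 2·1.7 = 91.4
Lowest: Opt5 at 36.2.

Opt5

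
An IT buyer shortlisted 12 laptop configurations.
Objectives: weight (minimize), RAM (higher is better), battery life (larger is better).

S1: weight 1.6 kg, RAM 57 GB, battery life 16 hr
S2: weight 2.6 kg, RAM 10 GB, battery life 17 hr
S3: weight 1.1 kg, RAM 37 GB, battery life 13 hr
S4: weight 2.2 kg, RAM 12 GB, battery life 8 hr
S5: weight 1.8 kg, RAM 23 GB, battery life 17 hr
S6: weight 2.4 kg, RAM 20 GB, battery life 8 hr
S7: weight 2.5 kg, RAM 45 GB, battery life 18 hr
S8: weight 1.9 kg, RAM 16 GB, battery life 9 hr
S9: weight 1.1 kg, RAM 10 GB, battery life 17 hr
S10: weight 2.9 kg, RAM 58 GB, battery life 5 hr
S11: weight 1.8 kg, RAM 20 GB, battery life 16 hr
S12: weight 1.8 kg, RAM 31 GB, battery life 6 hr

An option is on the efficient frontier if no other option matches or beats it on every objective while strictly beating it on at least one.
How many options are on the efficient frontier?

6

S1: not dominated.
S2: dominated by S5 (weight 1.8≤2.6, RAM 23≥10, battery life 17≥17).
S3: not dominated.
S4: dominated by S1 (weight 1.6≤2.2, RAM 57≥12, battery life 16≥8).
S5: not dominated.
S6: dominated by S1 (weight 1.6≤2.4, RAM 57≥20, battery life 16≥8).
S7: not dominated (best battery life).
S8: dominated by S1 (weight 1.6≤1.9, RAM 57≥16, battery life 16≥9).
S9: not dominated.
S10: not dominated (best RAM).
S11: dominated by S1 (weight 1.6≤1.8, RAM 57≥20, battery life 16≥16).
S12: dominated by S1 (weight 1.6≤1.8, RAM 57≥31, battery life 16≥6).
Pareto-optimal: S1, S3, S5, S7, S9, S10 → 6.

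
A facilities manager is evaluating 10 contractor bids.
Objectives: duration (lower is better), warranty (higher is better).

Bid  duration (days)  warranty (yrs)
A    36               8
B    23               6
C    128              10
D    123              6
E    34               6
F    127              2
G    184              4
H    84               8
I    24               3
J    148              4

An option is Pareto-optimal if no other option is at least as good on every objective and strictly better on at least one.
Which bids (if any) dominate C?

A: worse on warranty (8 vs 10).
B: worse on warranty (6 vs 10).
D: worse on warranty (6 vs 10).
E: worse on warranty (6 vs 10).
F: worse on warranty (2 vs 10).
G: worse on duration (184 vs 128).
H: worse on warranty (8 vs 10).
I: worse on warranty (3 vs 10).
J: worse on duration (148 vs 128).
No option dominates C.

none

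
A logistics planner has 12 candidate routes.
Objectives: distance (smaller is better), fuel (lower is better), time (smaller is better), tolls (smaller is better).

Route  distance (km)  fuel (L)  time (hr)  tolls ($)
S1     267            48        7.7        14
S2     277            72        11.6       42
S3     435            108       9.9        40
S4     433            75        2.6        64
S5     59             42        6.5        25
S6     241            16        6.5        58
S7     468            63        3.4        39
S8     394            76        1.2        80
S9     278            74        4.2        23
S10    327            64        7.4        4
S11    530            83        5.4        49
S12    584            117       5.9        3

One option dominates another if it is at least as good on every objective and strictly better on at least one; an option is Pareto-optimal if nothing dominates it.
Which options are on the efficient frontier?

S1: not dominated.
S2: dominated by S1 (distance 267≤277, fuel 48≤72, time 7.7≤11.6, tolls 14≤42).
S3: dominated by S1 (distance 267≤435, fuel 48≤108, time 7.7≤9.9, tolls 14≤40).
S4: not dominated.
S5: not dominated (best distance).
S6: not dominated (best fuel).
S7: not dominated.
S8: not dominated (best time).
S9: not dominated.
S10: not dominated.
S11: dominated by S7 (distance 468≤530, fuel 63≤83, time 3.4≤5.4, tolls 39≤49).
S12: not dominated (best tolls).

S1, S4, S5, S6, S7, S8, S9, S10, S12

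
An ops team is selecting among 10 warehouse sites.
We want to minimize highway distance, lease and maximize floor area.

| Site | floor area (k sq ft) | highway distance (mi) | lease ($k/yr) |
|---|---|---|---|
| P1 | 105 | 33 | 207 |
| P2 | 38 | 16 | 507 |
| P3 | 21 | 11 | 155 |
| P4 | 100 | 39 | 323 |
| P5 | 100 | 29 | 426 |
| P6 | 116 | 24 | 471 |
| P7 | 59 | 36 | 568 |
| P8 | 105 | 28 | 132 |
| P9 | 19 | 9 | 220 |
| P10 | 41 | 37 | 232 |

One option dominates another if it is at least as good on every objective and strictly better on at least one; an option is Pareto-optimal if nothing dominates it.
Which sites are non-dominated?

P1: dominated by P8 (floor area 105≥105, highway distance 28≤33, lease 132≤207).
P2: not dominated.
P3: not dominated.
P4: dominated by P1 (floor area 105≥100, highway distance 33≤39, lease 207≤323).
P5: dominated by P8 (floor area 105≥100, highway distance 28≤29, lease 132≤426).
P6: not dominated (best floor area).
P7: dominated by P1 (floor area 105≥59, highway distance 33≤36, lease 207≤568).
P8: not dominated (best lease).
P9: not dominated (best highway distance).
P10: dominated by P1 (floor area 105≥41, highway distance 33≤37, lease 207≤232).

P2, P3, P6, P8, P9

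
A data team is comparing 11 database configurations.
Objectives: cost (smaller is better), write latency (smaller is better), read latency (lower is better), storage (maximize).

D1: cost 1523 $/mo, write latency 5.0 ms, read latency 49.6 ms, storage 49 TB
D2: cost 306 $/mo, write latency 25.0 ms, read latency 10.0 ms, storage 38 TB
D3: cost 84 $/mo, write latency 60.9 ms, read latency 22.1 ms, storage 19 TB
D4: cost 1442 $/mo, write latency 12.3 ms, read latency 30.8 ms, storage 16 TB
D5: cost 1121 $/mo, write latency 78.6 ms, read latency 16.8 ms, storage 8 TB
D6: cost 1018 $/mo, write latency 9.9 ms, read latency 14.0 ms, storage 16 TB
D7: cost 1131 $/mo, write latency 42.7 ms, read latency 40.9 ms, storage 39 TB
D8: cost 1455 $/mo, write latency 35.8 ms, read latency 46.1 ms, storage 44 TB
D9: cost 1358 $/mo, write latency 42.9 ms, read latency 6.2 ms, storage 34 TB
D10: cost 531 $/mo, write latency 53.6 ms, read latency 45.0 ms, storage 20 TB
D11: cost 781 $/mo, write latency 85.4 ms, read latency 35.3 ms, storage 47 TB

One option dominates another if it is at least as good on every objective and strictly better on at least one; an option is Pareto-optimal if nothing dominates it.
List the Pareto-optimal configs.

D1, D2, D3, D6, D7, D8, D9, D11

D1: not dominated (best write latency).
D2: not dominated.
D3: not dominated (best cost).
D4: dominated by D6 (cost 1018≤1442, write latency 9.9≤12.3, read latency 14.0≤30.8, storage 16≥16).
D5: dominated by D2 (cost 306≤1121, write latency 25.0≤78.6, read latency 10.0≤16.8, storage 38≥8).
D6: not dominated.
D7: not dominated.
D8: not dominated.
D9: not dominated (best read latency).
D10: dominated by D2 (cost 306≤531, write latency 25.0≤53.6, read latency 10.0≤45.0, storage 38≥20).
D11: not dominated.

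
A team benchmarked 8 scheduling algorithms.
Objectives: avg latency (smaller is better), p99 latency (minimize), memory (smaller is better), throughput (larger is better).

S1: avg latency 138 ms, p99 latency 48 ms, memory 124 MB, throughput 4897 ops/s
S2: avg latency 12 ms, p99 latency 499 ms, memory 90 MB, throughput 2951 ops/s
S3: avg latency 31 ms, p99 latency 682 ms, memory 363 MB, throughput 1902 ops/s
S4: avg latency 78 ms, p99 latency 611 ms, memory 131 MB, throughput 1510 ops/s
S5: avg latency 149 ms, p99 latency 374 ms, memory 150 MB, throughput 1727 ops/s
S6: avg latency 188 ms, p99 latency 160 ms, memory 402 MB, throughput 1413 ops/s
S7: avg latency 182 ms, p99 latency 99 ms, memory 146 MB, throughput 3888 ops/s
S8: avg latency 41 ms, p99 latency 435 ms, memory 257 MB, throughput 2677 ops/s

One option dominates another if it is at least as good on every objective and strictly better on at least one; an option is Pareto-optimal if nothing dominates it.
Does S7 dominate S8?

S7 vs S8: S7 is worse on avg latency (182 vs 41), so it does not dominate S8.

No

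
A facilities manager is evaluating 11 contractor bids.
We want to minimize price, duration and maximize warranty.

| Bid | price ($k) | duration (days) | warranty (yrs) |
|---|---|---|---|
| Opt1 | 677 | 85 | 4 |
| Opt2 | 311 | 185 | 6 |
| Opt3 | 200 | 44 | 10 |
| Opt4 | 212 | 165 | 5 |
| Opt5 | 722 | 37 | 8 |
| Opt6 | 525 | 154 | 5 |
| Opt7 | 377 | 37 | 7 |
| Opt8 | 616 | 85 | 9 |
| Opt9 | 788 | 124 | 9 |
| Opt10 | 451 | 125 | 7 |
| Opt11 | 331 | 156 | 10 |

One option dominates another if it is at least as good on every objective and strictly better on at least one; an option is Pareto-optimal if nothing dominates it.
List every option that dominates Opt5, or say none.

none

Opt1: worse on duration (85 vs 37).
Opt2: worse on duration (185 vs 37).
Opt3: worse on duration (44 vs 37).
Opt4: worse on duration (165 vs 37).
Opt6: worse on duration (154 vs 37).
Opt7: worse on warranty (7 vs 8).
Opt8: worse on duration (85 vs 37).
Opt9: worse on price (788 vs 722).
Opt10: worse on duration (125 vs 37).
Opt11: worse on duration (156 vs 37).
No option dominates Opt5.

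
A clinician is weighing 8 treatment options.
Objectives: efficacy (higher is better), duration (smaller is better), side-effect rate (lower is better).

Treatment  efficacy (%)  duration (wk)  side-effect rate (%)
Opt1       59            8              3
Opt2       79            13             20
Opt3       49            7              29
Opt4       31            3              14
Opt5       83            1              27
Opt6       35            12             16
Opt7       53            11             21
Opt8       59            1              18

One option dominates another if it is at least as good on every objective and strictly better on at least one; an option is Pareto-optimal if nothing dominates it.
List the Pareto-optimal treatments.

Opt1, Opt2, Opt4, Opt5, Opt8

Opt1: not dominated (best side-effect rate).
Opt2: not dominated.
Opt3: dominated by Opt5 (efficacy 83≥49, duration 1≤7, side-effect rate 27≤29).
Opt4: not dominated.
Opt5: not dominated (best efficacy).
Opt6: dominated by Opt1 (efficacy 59≥35, duration 8≤12, side-effect rate 3≤16).
Opt7: dominated by Opt1 (efficacy 59≥53, duration 8≤11, side-effect rate 3≤21).
Opt8: not dominated.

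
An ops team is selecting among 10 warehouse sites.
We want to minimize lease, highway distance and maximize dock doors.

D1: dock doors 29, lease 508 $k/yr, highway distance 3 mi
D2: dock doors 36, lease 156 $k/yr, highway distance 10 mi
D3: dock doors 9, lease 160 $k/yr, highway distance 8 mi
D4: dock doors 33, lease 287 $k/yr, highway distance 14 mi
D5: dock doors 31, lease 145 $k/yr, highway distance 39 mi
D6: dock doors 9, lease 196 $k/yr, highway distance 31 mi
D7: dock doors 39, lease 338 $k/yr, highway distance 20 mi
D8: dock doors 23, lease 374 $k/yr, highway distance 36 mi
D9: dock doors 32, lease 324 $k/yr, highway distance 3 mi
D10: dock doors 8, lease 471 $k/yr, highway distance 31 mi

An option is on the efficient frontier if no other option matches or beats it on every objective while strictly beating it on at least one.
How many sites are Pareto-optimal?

5

D1: dominated by D9 (dock doors 32≥29, lease 324≤508, highway distance 3≤3).
D2: not dominated.
D3: not dominated.
D4: dominated by D2 (dock doors 36≥33, lease 156≤287, highway distance 10≤14).
D5: not dominated (best lease).
D6: dominated by D2 (dock doors 36≥9, lease 156≤196, highway distance 10≤31).
D7: not dominated (best dock doors).
D8: dominated by D2 (dock doors 36≥23, lease 156≤374, highway distance 10≤36).
D9: not dominated.
D10: dominated by D2 (dock doors 36≥8, lease 156≤471, highway distance 10≤31).
Pareto-optimal: D2, D3, D5, D7, D9 → 5.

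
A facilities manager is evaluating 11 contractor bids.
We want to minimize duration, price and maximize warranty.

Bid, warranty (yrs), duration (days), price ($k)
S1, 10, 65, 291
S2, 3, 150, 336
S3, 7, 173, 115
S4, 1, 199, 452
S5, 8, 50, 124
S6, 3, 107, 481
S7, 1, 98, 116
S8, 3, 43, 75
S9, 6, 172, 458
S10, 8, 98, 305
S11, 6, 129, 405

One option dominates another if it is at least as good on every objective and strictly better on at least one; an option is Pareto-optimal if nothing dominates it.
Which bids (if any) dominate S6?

S1: warranty 10≥3, duration 65≤107, price 291≤481 — dominates S6.
S5: warranty 8≥3, duration 50≤107, price 124≤481 — dominates S6.
S8: warranty 3≥3, duration 43≤107, price 75≤481 — dominates S6.
S10: warranty 8≥3, duration 98≤107, price 305≤481 — dominates S6.
Others (S2, S3, S4, S7, S9, S11) are each worse than S6 on at least one objective.

S1, S5, S8, S10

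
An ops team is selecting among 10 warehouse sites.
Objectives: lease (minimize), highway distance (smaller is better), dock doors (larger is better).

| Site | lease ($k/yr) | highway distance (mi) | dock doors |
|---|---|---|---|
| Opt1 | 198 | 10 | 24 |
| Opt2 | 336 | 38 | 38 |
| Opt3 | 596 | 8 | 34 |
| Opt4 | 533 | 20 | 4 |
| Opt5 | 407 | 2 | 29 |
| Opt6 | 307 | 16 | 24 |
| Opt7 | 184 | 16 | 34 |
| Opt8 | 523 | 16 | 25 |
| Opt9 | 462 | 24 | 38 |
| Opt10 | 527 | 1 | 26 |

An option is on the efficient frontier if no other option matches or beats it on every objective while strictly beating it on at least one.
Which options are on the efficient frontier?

Opt1, Opt2, Opt3, Opt5, Opt7, Opt9, Opt10

Opt1: not dominated.
Opt2: not dominated.
Opt3: not dominated.
Opt4: dominated by Opt1 (lease 198≤533, highway distance 10≤20, dock doors 24≥4).
Opt5: not dominated.
Opt6: dominated by Opt1 (lease 198≤307, highway distance 10≤16, dock doors 24≥24).
Opt7: not dominated (best lease).
Opt8: dominated by Opt5 (lease 407≤523, highway distance 2≤16, dock doors 29≥25).
Opt9: not dominated.
Opt10: not dominated (best highway distance).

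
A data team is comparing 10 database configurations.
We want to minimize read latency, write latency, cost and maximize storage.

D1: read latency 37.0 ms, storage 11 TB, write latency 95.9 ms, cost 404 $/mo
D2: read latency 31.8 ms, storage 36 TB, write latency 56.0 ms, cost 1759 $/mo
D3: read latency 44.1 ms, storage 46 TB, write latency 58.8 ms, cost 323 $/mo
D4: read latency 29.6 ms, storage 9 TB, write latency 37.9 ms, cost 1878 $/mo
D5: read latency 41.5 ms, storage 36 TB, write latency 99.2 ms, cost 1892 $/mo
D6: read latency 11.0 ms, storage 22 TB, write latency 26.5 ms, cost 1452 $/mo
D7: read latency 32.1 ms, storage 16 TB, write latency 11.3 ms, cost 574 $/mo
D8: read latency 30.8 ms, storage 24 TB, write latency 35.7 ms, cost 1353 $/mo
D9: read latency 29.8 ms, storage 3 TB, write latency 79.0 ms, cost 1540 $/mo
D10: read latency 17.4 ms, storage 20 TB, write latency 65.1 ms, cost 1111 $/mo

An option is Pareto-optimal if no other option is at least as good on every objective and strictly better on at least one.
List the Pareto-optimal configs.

D1: not dominated.
D2: not dominated.
D3: not dominated (best storage).
D4: dominated by D6 (read latency 11.0≤29.6, storage 22≥9, write latency 26.5≤37.9, cost 1452≤1878).
D5: dominated by D2 (read latency 31.8≤41.5, storage 36≥36, write latency 56.0≤99.2, cost 1759≤1892).
D6: not dominated (best read latency).
D7: not dominated (best write latency).
D8: not dominated.
D9: dominated by D6 (read latency 11.0≤29.8, storage 22≥3, write latency 26.5≤79.0, cost 1452≤1540).
D10: not dominated.

D1, D2, D3, D6, D7, D8, D10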